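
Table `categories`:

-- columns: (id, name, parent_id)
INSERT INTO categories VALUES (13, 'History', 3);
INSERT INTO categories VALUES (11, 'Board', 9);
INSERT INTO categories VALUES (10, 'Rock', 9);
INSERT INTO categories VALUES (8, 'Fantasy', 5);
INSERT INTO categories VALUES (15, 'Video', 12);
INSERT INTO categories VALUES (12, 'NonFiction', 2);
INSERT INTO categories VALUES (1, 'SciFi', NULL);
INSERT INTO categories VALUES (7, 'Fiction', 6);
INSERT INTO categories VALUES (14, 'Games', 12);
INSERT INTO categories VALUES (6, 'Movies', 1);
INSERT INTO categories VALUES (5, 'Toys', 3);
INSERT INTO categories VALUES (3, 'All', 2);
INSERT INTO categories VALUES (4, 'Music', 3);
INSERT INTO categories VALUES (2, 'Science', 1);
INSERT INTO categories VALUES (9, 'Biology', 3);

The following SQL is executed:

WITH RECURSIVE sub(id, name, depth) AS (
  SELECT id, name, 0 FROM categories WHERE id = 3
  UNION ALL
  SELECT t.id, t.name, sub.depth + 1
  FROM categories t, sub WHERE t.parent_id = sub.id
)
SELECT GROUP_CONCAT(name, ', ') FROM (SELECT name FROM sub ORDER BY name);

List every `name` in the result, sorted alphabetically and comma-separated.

Base: id=3 (All) at depth 0.
Iteration 1: rows with parent_id in {3} -> Music (id 4, depth 1), Toys (id 5, depth 1), Biology (id 9, depth 1), History (id 13, depth 1).
Iteration 2: rows with parent_id in {4,5,9,13} -> Fantasy (id 8, depth 2), Rock (id 10, depth 2), Board (id 11, depth 2).
Iteration 3: no rows with parent_id in {8,10,11}; recursion stops.

All, Biology, Board, Fantasy, History, Music, Rock, Toys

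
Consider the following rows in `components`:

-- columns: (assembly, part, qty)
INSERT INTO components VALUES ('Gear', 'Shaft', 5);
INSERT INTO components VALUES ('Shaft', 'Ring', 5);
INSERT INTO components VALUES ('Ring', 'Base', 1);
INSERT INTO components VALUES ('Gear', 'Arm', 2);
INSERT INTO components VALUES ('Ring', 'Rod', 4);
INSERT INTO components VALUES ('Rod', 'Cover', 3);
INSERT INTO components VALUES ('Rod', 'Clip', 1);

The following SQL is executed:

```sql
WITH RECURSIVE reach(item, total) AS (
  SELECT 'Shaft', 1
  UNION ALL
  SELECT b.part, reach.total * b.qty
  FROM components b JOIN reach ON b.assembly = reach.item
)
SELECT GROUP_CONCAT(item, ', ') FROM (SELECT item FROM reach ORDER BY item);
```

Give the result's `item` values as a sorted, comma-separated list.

Base, Clip, Cover, Ring, Rod, Shaft

Base: (Shaft, total=1).
Iteration 1: components of {Shaft} -> Ring = 1*5 = 5.
Iteration 2: components of {Ring} -> Base = 5*1 = 5, Rod = 5*4 = 20.
Iteration 3: components of {Base,Rod} -> Clip = 20*1 = 20, Cover = 20*3 = 60.
Iteration 4: no further components; recursion stops.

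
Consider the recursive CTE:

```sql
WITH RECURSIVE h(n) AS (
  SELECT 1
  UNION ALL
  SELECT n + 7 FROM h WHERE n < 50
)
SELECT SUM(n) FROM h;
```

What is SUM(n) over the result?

Base: n=1.
Iteration 1: 1 < 50 holds -> n = 1 + 7 = 8.
Iteration 2: 8 < 50 holds -> n = 8 + 7 = 15.
Iteration 3: 15 < 50 holds -> n = 15 + 7 = 22.
Iteration 4: 22 < 50 holds -> n = 22 + 7 = 29.
Iteration 5: 29 < 50 holds -> n = 29 + 7 = 36.
Iteration 6: 36 < 50 holds -> n = 36 + 7 = 43.
Iteration 7: 43 < 50 holds -> n = 43 + 7 = 50.
Iteration 8: 50 < 50 fails; recursion stops.
SUM(n) = 1 + 8 + 15 + 22 + 29 + 36 + 43 + 50 = 204.

204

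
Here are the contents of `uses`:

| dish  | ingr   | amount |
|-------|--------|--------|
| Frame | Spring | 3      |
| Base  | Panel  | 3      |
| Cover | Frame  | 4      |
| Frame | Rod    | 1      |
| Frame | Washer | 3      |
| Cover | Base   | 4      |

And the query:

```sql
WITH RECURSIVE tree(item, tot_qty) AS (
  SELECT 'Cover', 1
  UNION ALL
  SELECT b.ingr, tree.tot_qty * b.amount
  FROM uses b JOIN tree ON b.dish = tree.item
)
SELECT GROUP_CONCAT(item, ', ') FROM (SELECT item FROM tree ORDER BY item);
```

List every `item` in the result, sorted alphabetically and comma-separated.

Base, Cover, Frame, Panel, Rod, Spring, Washer

Base: (Cover, tot_qty=1).
Iteration 1: components of {Cover} -> Base = 1*4 = 4, Frame = 1*4 = 4.
Iteration 2: components of {Base,Frame} -> Panel = 4*3 = 12, Rod = 4*1 = 4, Spring = 4*3 = 12, Washer = 4*3 = 12.
Iteration 3: no further components; recursion stops.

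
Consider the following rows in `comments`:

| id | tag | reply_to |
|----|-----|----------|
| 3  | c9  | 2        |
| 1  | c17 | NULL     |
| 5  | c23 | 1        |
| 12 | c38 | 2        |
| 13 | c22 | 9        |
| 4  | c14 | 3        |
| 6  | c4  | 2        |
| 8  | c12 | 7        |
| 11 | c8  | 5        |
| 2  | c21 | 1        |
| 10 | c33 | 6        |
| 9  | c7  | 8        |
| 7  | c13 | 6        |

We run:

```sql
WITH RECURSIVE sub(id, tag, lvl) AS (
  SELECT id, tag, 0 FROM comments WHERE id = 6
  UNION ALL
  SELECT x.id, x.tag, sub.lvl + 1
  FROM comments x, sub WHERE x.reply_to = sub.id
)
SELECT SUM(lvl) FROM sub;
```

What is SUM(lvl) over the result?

11

Base: id=6 (c4) at lvl 0.
Iteration 1: rows with reply_to in {6} -> c13 (id 7, lvl 1), c33 (id 10, lvl 1).
Iteration 2: rows with reply_to in {7,10} -> c12 (id 8, lvl 2).
Iteration 3: rows with reply_to in {8} -> c7 (id 9, lvl 3).
Iteration 4: rows with reply_to in {9} -> c22 (id 13, lvl 4).
Iteration 5: no rows with reply_to in {13}; recursion stops.
SUM(lvl) = 0 + 1 + 1 + 2 + 3 + 4 = 11.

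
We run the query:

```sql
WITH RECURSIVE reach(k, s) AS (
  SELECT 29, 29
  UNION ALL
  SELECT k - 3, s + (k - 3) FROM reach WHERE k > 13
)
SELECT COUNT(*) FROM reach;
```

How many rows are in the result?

7

Base: k=29, s=29.
Iteration 1: 29 > 13 holds -> k = 29 - 3 = 26, s = 29 + 26 = 55.
Iteration 2: 26 > 13 holds -> k = 26 - 3 = 23, s = 55 + 23 = 78.
Iteration 3: 23 > 13 holds -> k = 23 - 3 = 20, s = 78 + 20 = 98.
Iteration 4: 20 > 13 holds -> k = 20 - 3 = 17, s = 98 + 17 = 115.
Iteration 5: 17 > 13 holds -> k = 17 - 3 = 14, s = 115 + 14 = 129.
Iteration 6: 14 > 13 holds -> k = 14 - 3 = 11, s = 129 + 11 = 140.
Iteration 7: 11 > 13 fails; recursion stops.
Total rows emitted: 7.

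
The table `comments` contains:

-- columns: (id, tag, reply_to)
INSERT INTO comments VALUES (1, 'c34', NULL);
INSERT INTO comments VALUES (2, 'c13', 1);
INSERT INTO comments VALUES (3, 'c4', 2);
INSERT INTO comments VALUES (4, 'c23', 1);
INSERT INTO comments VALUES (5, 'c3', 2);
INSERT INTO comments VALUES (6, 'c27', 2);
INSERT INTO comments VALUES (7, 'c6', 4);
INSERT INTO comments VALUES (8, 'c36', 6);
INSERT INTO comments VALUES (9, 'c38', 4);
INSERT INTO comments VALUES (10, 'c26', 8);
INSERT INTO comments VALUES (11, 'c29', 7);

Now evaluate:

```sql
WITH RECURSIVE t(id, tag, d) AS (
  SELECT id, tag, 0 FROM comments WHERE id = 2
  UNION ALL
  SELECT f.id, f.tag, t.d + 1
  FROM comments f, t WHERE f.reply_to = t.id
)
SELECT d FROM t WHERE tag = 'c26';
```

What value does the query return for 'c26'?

Base: id=2 (c13) at d 0.
Iteration 1: rows with reply_to in {2} -> c4 (id 3, d 1), c3 (id 5, d 1), c27 (id 6, d 1).
Iteration 2: rows with reply_to in {3,5,6} -> c36 (id 8, d 2).
Iteration 3: rows with reply_to in {8} -> c26 (id 10, d 3).
Iteration 4: no rows with reply_to in {10}; recursion stops.

3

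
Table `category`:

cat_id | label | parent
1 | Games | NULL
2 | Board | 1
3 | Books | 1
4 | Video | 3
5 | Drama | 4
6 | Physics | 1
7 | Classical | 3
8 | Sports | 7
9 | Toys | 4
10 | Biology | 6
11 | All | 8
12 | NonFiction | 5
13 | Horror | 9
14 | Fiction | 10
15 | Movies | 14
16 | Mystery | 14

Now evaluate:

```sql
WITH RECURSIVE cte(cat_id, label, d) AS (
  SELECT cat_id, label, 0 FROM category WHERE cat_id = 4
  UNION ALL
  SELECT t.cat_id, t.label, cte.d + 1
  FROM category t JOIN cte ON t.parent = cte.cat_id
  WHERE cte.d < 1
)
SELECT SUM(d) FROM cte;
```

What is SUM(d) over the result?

2

Base: cat_id=4 (Video) at d 0.
Iteration 1: rows with parent in {4} -> Drama (id 5, d 1), Toys (id 9, d 1).
Iteration 2: d < 1 fails for all current rows; recursion stops.
SUM(d) = 0 + 1 + 1 = 2.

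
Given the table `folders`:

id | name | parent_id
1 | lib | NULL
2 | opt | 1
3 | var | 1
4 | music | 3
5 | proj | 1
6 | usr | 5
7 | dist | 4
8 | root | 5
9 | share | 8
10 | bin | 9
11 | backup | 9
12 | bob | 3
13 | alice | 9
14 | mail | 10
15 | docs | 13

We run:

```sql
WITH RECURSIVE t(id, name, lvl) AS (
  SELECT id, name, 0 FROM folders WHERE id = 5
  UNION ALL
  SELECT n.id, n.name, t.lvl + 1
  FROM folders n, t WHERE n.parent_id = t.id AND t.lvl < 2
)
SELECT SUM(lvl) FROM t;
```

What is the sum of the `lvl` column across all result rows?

4

Base: id=5 (proj) at lvl 0.
Iteration 1: rows with parent_id in {5} -> usr (id 6, lvl 1), root (id 8, lvl 1).
Iteration 2: rows with parent_id in {6,8} -> share (id 9, lvl 2).
Iteration 3: lvl < 2 fails for all current rows; recursion stops.
SUM(lvl) = 0 + 1 + 1 + 2 = 4.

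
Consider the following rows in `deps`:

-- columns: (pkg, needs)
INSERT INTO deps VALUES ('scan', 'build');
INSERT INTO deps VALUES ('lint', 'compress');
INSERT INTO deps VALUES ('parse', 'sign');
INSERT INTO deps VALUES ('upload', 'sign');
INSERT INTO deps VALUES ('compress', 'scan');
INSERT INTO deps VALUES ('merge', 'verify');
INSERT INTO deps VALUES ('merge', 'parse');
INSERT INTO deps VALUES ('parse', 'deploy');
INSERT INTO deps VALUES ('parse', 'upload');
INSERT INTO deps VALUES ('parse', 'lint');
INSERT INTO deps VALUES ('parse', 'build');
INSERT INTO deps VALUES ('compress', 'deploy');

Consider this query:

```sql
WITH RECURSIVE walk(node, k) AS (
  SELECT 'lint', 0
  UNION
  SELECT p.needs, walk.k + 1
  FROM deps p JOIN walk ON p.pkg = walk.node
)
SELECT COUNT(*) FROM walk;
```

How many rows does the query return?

5

Base: (lint, k=0).
Iteration 1: edges from {lint} -> (compress, k=1).
Iteration 2: edges from {compress} -> (deploy, k=2), (scan, k=2).
Iteration 3: edges from {deploy,scan} -> (build, k=3).
Iteration 4: no outgoing edges from {build}; recursion stops.
Total rows emitted: 5.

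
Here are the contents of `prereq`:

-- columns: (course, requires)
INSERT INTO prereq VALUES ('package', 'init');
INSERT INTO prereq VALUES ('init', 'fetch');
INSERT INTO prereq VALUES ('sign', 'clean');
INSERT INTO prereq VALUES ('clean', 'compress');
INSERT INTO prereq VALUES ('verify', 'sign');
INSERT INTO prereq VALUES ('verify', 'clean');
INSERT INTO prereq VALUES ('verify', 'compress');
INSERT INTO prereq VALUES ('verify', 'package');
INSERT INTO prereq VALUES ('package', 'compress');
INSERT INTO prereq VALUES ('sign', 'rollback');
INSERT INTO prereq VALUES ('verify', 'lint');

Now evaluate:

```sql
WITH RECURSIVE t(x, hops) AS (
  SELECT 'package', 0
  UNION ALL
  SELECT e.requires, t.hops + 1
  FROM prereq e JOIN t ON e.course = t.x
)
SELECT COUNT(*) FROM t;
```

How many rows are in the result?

Base: (package, hops=0).
Iteration 1: edges from {package} -> (compress, hops=1), (init, hops=1).
Iteration 2: edges from {compress,init} -> (fetch, hops=2).
Iteration 3: no outgoing edges from {fetch}; recursion stops.
Total rows emitted: 4.

4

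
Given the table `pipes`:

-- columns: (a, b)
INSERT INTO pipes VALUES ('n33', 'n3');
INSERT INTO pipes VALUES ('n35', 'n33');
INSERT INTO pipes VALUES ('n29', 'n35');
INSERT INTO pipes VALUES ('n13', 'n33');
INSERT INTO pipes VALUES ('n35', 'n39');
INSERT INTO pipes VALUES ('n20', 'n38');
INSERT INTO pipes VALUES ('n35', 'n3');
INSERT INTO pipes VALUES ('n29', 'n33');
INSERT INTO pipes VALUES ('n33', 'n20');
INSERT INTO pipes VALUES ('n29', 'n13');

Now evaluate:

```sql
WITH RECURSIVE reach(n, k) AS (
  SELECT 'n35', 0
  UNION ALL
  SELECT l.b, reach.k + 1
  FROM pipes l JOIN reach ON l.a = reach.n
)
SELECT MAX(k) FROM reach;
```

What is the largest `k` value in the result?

Base: (n35, k=0).
Iteration 1: edges from {n35} -> (n3, k=1), (n33, k=1), (n39, k=1).
Iteration 2: edges from {n3,n33,n39} -> (n20, k=2), (n3, k=2).
Iteration 3: edges from {n20,n3} -> (n38, k=3).
Iteration 4: no outgoing edges from {n38}; recursion stops.
k values: 0, 1, 1, 1, 2, 2, 3; the maximum is 3.

3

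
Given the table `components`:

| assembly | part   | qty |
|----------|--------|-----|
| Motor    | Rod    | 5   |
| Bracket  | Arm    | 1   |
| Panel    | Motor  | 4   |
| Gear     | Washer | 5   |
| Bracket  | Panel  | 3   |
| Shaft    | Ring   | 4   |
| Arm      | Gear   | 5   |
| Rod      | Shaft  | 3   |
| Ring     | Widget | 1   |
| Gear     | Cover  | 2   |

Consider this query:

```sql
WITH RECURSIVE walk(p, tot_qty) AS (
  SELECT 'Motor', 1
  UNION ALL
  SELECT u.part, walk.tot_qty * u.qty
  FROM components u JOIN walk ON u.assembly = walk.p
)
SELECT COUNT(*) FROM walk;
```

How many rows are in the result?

5

Base: (Motor, tot_qty=1).
Iteration 1: components of {Motor} -> Rod = 1*5 = 5.
Iteration 2: components of {Rod} -> Shaft = 5*3 = 15.
Iteration 3: components of {Shaft} -> Ring = 15*4 = 60.
Iteration 4: components of {Ring} -> Widget = 60*1 = 60.
Iteration 5: no further components; recursion stops.
Total rows emitted: 5.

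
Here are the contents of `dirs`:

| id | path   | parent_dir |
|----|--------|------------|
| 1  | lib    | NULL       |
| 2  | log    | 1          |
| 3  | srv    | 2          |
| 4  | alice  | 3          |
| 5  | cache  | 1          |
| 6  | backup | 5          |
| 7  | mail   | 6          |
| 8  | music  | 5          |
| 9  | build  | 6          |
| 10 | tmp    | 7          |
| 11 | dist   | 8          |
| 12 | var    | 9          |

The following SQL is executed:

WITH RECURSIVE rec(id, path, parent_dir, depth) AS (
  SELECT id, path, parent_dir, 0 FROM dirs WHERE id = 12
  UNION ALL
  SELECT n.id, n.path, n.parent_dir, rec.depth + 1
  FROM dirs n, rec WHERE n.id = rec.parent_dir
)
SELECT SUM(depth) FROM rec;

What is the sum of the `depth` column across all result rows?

Base: id=12 (var), parent_dir=9, depth 0.
Iteration 1: join on id=9 -> build (id 9, parent_dir=6, depth 1).
Iteration 2: join on id=6 -> backup (id 6, parent_dir=5, depth 2).
Iteration 3: join on id=5 -> cache (id 5, parent_dir=1, depth 3).
Iteration 4: join on id=1 -> lib (id 1, parent_dir=NULL, depth 4).
Iteration 5: parent_dir is NULL; no match; recursion stops.
SUM(depth) = 0 + 1 + 2 + 3 + 4 = 10.

10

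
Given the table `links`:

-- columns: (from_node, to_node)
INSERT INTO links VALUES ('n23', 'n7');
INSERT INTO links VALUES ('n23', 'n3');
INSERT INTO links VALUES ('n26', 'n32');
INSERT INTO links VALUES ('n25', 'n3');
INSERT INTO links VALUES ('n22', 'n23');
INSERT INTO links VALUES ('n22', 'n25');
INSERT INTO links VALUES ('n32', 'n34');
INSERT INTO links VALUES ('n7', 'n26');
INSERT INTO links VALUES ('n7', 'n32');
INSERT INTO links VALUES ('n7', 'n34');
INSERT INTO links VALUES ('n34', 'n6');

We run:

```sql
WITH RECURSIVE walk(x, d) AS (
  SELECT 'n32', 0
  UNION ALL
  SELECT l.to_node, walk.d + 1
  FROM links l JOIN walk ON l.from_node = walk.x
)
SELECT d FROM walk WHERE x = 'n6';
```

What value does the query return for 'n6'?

Base: (n32, d=0).
Iteration 1: edges from {n32} -> (n34, d=1).
Iteration 2: edges from {n34} -> (n6, d=2).
Iteration 3: no outgoing edges from {n6}; recursion stops.

2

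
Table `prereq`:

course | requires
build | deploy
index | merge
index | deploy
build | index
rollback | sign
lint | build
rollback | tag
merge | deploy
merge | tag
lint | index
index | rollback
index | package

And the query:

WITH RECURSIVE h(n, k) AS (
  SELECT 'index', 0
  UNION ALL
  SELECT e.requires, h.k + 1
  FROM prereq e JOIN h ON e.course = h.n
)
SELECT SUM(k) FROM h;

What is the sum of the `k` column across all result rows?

Base: (index, k=0).
Iteration 1: edges from {index} -> (deploy, k=1), (merge, k=1), (package, k=1), (rollback, k=1).
Iteration 2: edges from {deploy,merge,package,rollback} -> (deploy, k=2), (sign, k=2), (tag, k=2) x2. [UNION ALL keeps all 4 new rows, including repeats]
Iteration 3: no outgoing edges from {deploy,sign,tag}; recursion stops.
SUM(k) = 0 + 1 + 1 + 1 + 1 + 2 + 2 + 2 + 2 = 12.

12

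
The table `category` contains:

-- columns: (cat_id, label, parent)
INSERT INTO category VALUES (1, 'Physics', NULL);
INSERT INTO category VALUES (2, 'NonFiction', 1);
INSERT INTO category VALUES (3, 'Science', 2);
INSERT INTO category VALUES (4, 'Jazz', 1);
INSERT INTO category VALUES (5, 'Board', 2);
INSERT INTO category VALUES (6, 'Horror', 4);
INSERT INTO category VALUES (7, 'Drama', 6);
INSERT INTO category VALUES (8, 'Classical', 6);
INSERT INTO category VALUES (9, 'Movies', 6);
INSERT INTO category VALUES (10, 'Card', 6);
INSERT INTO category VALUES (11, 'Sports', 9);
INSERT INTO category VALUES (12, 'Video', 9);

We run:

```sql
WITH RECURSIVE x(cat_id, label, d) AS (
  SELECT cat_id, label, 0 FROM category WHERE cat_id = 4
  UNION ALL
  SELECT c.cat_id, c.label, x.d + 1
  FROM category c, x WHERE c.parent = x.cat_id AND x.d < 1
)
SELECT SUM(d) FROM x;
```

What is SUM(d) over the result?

Base: cat_id=4 (Jazz) at d 0.
Iteration 1: rows with parent in {4} -> Horror (id 6, d 1).
Iteration 2: d < 1 fails for all current rows; recursion stops.
SUM(d) = 0 + 1 = 1.

1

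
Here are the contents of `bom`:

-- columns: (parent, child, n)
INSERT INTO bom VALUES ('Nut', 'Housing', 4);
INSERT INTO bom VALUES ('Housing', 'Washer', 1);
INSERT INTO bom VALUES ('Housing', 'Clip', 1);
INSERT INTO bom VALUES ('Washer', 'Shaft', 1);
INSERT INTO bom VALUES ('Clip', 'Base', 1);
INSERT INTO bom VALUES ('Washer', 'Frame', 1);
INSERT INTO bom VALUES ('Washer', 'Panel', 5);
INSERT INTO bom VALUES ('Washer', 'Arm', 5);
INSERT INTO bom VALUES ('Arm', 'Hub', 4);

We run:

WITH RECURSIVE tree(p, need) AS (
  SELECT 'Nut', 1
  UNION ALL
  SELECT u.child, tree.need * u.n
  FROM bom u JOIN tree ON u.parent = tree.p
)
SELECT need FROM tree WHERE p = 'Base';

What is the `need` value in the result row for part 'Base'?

Base: (Nut, need=1).
Iteration 1: components of {Nut} -> Housing = 1*4 = 4.
Iteration 2: components of {Housing} -> Clip = 4*1 = 4, Washer = 4*1 = 4.
Iteration 3: components of {Clip,Washer} -> Arm = 4*5 = 20, Base = 4*1 = 4, Frame = 4*1 = 4, Panel = 4*5 = 20, Shaft = 4*1 = 4.
Iteration 4: components of {Arm,Base,Frame,Panel,Shaft} -> Hub = 20*4 = 80.
Iteration 5: no further components; recursion stops.

4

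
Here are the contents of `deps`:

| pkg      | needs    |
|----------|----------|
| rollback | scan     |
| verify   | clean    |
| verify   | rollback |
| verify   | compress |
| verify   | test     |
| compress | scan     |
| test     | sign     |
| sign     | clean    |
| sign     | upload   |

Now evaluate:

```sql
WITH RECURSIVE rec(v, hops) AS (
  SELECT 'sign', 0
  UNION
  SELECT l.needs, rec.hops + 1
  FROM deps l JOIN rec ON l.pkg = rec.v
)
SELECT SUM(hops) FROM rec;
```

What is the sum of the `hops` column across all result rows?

2

Base: (sign, hops=0).
Iteration 1: edges from {sign} -> (clean, hops=1), (upload, hops=1).
Iteration 2: no outgoing edges from {clean,upload}; recursion stops.
SUM(hops) = 0 + 1 + 1 = 2.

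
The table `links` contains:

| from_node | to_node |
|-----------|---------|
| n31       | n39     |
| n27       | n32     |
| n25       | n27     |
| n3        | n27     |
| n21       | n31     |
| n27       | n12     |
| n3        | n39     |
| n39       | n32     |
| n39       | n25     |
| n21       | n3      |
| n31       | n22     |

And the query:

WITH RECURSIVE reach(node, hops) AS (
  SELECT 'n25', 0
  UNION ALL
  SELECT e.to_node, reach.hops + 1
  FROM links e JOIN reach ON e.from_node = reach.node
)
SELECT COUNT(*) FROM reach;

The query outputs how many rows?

4

Base: (n25, hops=0).
Iteration 1: edges from {n25} -> (n27, hops=1).
Iteration 2: edges from {n27} -> (n12, hops=2), (n32, hops=2).
Iteration 3: no outgoing edges from {n12,n32}; recursion stops.
Total rows emitted: 4.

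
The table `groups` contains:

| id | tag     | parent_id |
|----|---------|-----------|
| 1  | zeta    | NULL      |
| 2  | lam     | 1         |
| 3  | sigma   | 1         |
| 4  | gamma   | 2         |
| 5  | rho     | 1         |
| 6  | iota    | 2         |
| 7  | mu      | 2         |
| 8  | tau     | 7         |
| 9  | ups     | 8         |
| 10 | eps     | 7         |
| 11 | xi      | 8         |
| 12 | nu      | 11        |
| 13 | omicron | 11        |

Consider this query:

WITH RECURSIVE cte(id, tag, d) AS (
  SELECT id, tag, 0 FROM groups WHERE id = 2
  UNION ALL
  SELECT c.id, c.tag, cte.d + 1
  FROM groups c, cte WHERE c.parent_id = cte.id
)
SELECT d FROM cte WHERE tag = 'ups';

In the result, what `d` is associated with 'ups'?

3

Base: id=2 (lam) at d 0.
Iteration 1: rows with parent_id in {2} -> gamma (id 4, d 1), iota (id 6, d 1), mu (id 7, d 1).
Iteration 2: rows with parent_id in {4,6,7} -> tau (id 8, d 2), eps (id 10, d 2).
Iteration 3: rows with parent_id in {8,10} -> ups (id 9, d 3), xi (id 11, d 3).
Iteration 4: rows with parent_id in {9,11} -> nu (id 12, d 4), omicron (id 13, d 4).
Iteration 5: no rows with parent_id in {12,13}; recursion stops.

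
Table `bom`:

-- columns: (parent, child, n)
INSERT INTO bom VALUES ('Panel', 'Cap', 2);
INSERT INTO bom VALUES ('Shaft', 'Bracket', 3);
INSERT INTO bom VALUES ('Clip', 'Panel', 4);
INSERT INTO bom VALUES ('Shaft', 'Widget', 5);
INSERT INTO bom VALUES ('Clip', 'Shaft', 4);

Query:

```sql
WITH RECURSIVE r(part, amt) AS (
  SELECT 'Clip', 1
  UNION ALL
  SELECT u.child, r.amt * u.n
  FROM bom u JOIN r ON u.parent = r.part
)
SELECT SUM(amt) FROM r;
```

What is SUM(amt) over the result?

49

Base: (Clip, amt=1).
Iteration 1: components of {Clip} -> Panel = 1*4 = 4, Shaft = 1*4 = 4.
Iteration 2: components of {Panel,Shaft} -> Bracket = 4*3 = 12, Cap = 4*2 = 8, Widget = 4*5 = 20.
Iteration 3: no further components; recursion stops.
SUM(amt) = 1 + 4 + 4 + 12 + 20 + 8 = 49.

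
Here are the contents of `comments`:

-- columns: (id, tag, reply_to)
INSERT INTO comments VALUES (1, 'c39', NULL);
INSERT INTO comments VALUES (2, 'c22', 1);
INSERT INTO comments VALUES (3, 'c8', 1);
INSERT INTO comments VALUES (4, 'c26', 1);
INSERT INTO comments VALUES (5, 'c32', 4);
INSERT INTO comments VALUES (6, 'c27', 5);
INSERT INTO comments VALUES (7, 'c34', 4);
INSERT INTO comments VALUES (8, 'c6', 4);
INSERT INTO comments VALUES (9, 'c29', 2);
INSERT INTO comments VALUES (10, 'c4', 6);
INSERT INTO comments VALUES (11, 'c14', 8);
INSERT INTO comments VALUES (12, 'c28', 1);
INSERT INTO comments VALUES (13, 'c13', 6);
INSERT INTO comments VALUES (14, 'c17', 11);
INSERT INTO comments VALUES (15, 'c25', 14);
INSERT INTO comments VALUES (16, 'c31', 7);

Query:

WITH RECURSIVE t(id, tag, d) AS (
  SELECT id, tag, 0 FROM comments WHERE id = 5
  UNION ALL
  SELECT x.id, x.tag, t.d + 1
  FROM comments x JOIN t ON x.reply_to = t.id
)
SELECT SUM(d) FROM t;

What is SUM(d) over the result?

5

Base: id=5 (c32) at d 0.
Iteration 1: rows with reply_to in {5} -> c27 (id 6, d 1).
Iteration 2: rows with reply_to in {6} -> c4 (id 10, d 2), c13 (id 13, d 2).
Iteration 3: no rows with reply_to in {10,13}; recursion stops.
SUM(d) = 0 + 1 + 2 + 2 = 5.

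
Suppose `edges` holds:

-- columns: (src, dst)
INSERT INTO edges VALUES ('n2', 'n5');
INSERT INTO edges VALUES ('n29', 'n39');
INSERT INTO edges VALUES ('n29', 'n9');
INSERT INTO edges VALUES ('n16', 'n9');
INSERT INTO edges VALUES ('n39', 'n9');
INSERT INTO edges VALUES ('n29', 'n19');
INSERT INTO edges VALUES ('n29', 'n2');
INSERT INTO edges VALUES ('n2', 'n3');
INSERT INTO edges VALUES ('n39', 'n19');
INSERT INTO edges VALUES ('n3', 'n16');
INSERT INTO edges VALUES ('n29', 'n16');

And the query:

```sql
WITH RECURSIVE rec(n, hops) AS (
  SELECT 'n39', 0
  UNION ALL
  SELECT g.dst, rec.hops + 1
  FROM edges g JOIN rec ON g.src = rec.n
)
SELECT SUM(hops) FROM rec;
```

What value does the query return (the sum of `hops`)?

Base: (n39, hops=0).
Iteration 1: edges from {n39} -> (n19, hops=1), (n9, hops=1).
Iteration 2: no outgoing edges from {n19,n9}; recursion stops.
SUM(hops) = 0 + 1 + 1 = 2.

2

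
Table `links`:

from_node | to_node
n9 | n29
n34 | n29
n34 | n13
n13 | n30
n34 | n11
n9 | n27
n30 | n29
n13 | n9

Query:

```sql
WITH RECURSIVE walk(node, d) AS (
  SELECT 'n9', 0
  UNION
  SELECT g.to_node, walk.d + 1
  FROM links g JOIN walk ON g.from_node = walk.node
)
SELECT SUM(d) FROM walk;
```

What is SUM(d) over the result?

2

Base: (n9, d=0).
Iteration 1: edges from {n9} -> (n27, d=1), (n29, d=1).
Iteration 2: no outgoing edges from {n27,n29}; recursion stops.
SUM(d) = 0 + 1 + 1 = 2.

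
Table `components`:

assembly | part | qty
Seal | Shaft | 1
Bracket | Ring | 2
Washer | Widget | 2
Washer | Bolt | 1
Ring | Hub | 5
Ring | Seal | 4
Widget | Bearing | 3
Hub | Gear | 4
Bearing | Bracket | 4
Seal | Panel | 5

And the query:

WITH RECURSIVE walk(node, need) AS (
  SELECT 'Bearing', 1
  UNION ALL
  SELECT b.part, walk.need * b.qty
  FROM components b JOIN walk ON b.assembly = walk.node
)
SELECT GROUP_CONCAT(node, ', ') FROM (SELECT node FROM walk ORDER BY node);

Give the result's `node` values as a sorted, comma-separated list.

Bearing, Bracket, Gear, Hub, Panel, Ring, Seal, Shaft

Base: (Bearing, need=1).
Iteration 1: components of {Bearing} -> Bracket = 1*4 = 4.
Iteration 2: components of {Bracket} -> Ring = 4*2 = 8.
Iteration 3: components of {Ring} -> Hub = 8*5 = 40, Seal = 8*4 = 32.
Iteration 4: components of {Hub,Seal} -> Gear = 40*4 = 160, Panel = 32*5 = 160, Shaft = 32*1 = 32.
Iteration 5: no further components; recursion stops.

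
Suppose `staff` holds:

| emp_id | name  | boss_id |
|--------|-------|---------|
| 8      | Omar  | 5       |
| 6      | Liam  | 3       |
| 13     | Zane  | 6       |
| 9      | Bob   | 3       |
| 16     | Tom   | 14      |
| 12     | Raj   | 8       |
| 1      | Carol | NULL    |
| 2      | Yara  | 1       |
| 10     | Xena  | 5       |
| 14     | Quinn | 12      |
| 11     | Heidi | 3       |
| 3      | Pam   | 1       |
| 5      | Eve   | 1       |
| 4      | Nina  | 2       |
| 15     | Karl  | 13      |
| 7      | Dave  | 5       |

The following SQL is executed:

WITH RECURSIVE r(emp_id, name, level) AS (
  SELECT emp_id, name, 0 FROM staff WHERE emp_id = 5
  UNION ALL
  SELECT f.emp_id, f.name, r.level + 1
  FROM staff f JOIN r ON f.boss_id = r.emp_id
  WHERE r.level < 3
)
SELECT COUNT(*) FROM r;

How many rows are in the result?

Base: emp_id=5 (Eve) at level 0.
Iteration 1: rows with boss_id in {5} -> Dave (id 7, level 1), Omar (id 8, level 1), Xena (id 10, level 1).
Iteration 2: rows with boss_id in {7,8,10} -> Raj (id 12, level 2).
Iteration 3: rows with boss_id in {12} -> Quinn (id 14, level 3).
Iteration 4: level < 3 fails for all current rows; recursion stops.
Total rows emitted: 6.

6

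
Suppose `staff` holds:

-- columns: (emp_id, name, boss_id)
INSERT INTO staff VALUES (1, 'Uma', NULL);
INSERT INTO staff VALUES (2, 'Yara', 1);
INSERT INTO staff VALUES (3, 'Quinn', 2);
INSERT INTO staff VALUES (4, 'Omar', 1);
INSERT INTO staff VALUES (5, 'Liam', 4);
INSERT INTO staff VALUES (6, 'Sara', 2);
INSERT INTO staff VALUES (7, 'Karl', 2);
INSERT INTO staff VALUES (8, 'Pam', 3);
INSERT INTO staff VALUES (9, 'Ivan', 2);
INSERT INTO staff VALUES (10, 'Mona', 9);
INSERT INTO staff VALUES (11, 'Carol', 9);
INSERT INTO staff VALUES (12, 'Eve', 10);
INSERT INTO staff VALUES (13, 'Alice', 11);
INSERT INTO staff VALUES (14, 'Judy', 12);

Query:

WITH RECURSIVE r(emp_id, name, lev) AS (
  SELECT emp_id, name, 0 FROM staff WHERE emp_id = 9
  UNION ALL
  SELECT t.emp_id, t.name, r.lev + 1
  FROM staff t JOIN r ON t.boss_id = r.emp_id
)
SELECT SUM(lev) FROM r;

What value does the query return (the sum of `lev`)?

9

Base: emp_id=9 (Ivan) at lev 0.
Iteration 1: rows with boss_id in {9} -> Mona (id 10, lev 1), Carol (id 11, lev 1).
Iteration 2: rows with boss_id in {10,11} -> Eve (id 12, lev 2), Alice (id 13, lev 2).
Iteration 3: rows with boss_id in {12,13} -> Judy (id 14, lev 3).
Iteration 4: no rows with boss_id in {14}; recursion stops.
SUM(lev) = 0 + 1 + 1 + 2 + 2 + 3 = 9.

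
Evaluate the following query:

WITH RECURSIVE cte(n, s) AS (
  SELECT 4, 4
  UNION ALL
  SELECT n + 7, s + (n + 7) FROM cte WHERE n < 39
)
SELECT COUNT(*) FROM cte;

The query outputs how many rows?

Base: n=4, s=4.
Iteration 1: 4 < 39 holds -> n = 4 + 7 = 11, s = 4 + 11 = 15.
Iteration 2: 11 < 39 holds -> n = 11 + 7 = 18, s = 15 + 18 = 33.
Iteration 3: 18 < 39 holds -> n = 18 + 7 = 25, s = 33 + 25 = 58.
Iteration 4: 25 < 39 holds -> n = 25 + 7 = 32, s = 58 + 32 = 90.
Iteration 5: 32 < 39 holds -> n = 32 + 7 = 39, s = 90 + 39 = 129.
Iteration 6: 39 < 39 fails; recursion stops.
Total rows emitted: 6.

6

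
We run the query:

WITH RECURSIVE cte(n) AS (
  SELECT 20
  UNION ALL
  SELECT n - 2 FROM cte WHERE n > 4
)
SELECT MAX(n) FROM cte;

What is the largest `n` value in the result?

Base: n=20.
Iteration 1: 20 > 4 holds -> n = 20 - 2 = 18.
Iteration 2: 18 > 4 holds -> n = 18 - 2 = 16.
Iteration 3: 16 > 4 holds -> n = 16 - 2 = 14.
Iteration 4: 14 > 4 holds -> n = 14 - 2 = 12.
Iteration 5: 12 > 4 holds -> n = 12 - 2 = 10.
Iteration 6: 10 > 4 holds -> n = 10 - 2 = 8.
Iteration 7: 8 > 4 holds -> n = 8 - 2 = 6.
Iteration 8: 6 > 4 holds -> n = 6 - 2 = 4.
Iteration 9: 4 > 4 fails; recursion stops.
n values: 20, 18, 16, 14, 12, 10, 8, 6, 4; the maximum is 20.

20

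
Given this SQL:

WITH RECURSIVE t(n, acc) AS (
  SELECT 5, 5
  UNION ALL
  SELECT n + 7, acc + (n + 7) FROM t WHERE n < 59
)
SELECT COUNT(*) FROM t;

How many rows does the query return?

Base: n=5, acc=5.
Iteration 1: 5 < 59 holds -> n = 5 + 7 = 12, acc = 5 + 12 = 17.
Iteration 2: 12 < 59 holds -> n = 12 + 7 = 19, acc = 17 + 19 = 36.
Iteration 3: 19 < 59 holds -> n = 19 + 7 = 26, acc = 36 + 26 = 62.
Iteration 4: 26 < 59 holds -> n = 26 + 7 = 33, acc = 62 + 33 = 95.
Iteration 5: 33 < 59 holds -> n = 33 + 7 = 40, acc = 95 + 40 = 135.
Iteration 6: 40 < 59 holds -> n = 40 + 7 = 47, acc = 135 + 47 = 182.
Iteration 7: 47 < 59 holds -> n = 47 + 7 = 54, acc = 182 + 54 = 236.
Iteration 8: 54 < 59 holds -> n = 54 + 7 = 61, acc = 236 + 61 = 297.
Iteration 9: 61 < 59 fails; recursion stops.
Total rows emitted: 9.

9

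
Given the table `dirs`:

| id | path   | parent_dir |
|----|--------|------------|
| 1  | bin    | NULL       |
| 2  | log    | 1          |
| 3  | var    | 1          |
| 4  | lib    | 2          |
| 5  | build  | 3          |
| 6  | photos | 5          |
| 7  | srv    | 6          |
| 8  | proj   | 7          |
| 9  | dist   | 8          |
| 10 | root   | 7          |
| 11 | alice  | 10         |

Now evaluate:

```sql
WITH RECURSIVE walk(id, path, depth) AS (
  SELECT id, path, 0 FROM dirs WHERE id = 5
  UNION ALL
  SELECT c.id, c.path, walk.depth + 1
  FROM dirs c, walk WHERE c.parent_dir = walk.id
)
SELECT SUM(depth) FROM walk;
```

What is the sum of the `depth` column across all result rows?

17

Base: id=5 (build) at depth 0.
Iteration 1: rows with parent_dir in {5} -> photos (id 6, depth 1).
Iteration 2: rows with parent_dir in {6} -> srv (id 7, depth 2).
Iteration 3: rows with parent_dir in {7} -> proj (id 8, depth 3), root (id 10, depth 3).
Iteration 4: rows with parent_dir in {8,10} -> dist (id 9, depth 4), alice (id 11, depth 4).
Iteration 5: no rows with parent_dir in {9,11}; recursion stops.
SUM(depth) = 0 + 1 + 2 + 3 + 3 + 4 + 4 = 17.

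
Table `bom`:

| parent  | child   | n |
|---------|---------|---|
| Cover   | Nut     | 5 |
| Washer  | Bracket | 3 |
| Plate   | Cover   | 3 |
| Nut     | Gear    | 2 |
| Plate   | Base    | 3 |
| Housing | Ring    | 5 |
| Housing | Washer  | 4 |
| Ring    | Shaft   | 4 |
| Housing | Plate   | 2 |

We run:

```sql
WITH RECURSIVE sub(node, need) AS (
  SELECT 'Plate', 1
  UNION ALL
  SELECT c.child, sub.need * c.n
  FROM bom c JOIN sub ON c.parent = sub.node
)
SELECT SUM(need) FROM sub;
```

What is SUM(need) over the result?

52

Base: (Plate, need=1).
Iteration 1: components of {Plate} -> Base = 1*3 = 3, Cover = 1*3 = 3.
Iteration 2: components of {Base,Cover} -> Nut = 3*5 = 15.
Iteration 3: components of {Nut} -> Gear = 15*2 = 30.
Iteration 4: no further components; recursion stops.
SUM(need) = 1 + 3 + 3 + 15 + 30 = 52.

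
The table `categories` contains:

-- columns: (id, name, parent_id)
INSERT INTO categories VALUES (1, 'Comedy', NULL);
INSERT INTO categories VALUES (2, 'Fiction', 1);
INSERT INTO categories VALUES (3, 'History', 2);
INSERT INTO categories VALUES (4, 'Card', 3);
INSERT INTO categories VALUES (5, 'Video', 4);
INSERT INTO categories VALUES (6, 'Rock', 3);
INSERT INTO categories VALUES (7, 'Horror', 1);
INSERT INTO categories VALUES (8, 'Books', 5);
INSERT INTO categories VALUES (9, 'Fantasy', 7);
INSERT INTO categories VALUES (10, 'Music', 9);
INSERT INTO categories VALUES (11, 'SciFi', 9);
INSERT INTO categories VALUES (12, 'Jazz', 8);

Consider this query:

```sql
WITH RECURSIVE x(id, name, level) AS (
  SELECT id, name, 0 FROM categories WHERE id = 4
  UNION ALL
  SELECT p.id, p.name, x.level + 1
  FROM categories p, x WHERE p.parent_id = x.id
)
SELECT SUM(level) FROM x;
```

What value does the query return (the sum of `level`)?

6

Base: id=4 (Card) at level 0.
Iteration 1: rows with parent_id in {4} -> Video (id 5, level 1).
Iteration 2: rows with parent_id in {5} -> Books (id 8, level 2).
Iteration 3: rows with parent_id in {8} -> Jazz (id 12, level 3).
Iteration 4: no rows with parent_id in {12}; recursion stops.
SUM(level) = 0 + 1 + 2 + 3 = 6.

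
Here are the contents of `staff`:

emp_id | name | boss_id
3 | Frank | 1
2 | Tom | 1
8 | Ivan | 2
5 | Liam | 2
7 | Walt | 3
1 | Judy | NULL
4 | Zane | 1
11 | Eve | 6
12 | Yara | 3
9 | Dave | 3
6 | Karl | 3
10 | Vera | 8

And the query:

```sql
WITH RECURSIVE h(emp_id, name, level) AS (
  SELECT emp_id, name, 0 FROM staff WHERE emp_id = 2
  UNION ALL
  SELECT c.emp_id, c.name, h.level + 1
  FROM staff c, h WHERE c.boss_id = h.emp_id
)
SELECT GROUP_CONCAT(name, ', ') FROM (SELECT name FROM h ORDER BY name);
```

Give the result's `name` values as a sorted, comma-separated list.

Ivan, Liam, Tom, Vera

Base: emp_id=2 (Tom) at level 0.
Iteration 1: rows with boss_id in {2} -> Liam (id 5, level 1), Ivan (id 8, level 1).
Iteration 2: rows with boss_id in {5,8} -> Vera (id 10, level 2).
Iteration 3: no rows with boss_id in {10}; recursion stops.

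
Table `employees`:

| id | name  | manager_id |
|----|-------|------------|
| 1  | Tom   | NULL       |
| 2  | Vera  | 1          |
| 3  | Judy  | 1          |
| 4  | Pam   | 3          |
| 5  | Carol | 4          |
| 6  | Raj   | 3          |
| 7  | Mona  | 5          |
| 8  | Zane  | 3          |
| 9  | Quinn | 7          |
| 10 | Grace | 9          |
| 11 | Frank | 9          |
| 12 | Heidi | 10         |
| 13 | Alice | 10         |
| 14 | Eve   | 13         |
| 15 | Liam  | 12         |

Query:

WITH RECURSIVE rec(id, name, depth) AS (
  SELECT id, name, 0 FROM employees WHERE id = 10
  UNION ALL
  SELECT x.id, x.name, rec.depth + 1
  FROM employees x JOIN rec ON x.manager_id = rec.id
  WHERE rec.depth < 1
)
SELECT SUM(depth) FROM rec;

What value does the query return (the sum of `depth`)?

Base: id=10 (Grace) at depth 0.
Iteration 1: rows with manager_id in {10} -> Heidi (id 12, depth 1), Alice (id 13, depth 1).
Iteration 2: depth < 1 fails for all current rows; recursion stops.
SUM(depth) = 0 + 1 + 1 = 2.

2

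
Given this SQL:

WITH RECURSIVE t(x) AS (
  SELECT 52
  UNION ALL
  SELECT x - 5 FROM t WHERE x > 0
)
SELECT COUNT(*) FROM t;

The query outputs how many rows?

Base: x=52.
Iteration 1: 52 > 0 holds -> x = 52 - 5 = 47.
Iteration 2: 47 > 0 holds -> x = 47 - 5 = 42.
Iteration 3: 42 > 0 holds -> x = 42 - 5 = 37.
Iteration 4: 37 > 0 holds -> x = 37 - 5 = 32.
Iteration 5: 32 > 0 holds -> x = 32 - 5 = 27.
Iteration 6: 27 > 0 holds -> x = 27 - 5 = 22.
Iteration 7: 22 > 0 holds -> x = 22 - 5 = 17.
Iteration 8: 17 > 0 holds -> x = 17 - 5 = 12.
Iteration 9: 12 > 0 holds -> x = 12 - 5 = 7.
Iteration 10: 7 > 0 holds -> x = 7 - 5 = 2.
Iteration 11: 2 > 0 holds -> x = 2 - 5 = -3.
Iteration 12: -3 > 0 fails; recursion stops.
Total rows emitted: 12.

12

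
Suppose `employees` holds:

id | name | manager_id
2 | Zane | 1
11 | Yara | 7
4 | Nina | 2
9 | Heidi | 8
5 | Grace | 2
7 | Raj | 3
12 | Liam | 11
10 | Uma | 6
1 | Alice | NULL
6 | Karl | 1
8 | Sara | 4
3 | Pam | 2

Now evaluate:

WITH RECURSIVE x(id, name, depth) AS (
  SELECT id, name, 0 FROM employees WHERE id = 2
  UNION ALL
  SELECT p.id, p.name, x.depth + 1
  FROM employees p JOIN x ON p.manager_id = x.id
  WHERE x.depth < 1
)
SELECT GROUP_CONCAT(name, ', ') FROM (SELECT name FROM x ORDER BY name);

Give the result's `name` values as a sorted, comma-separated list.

Base: id=2 (Zane) at depth 0.
Iteration 1: rows with manager_id in {2} -> Pam (id 3, depth 1), Nina (id 4, depth 1), Grace (id 5, depth 1).
Iteration 2: depth < 1 fails for all current rows; recursion stops.

Grace, Nina, Pam, Zane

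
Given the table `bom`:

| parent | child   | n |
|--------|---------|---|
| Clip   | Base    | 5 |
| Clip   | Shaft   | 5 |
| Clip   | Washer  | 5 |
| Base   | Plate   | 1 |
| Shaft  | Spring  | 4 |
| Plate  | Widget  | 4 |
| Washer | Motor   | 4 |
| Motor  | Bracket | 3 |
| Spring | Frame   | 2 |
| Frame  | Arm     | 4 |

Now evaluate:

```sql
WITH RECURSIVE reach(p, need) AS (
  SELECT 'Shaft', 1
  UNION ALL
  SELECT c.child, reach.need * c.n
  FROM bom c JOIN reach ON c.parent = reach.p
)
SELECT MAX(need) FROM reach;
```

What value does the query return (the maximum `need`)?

Base: (Shaft, need=1).
Iteration 1: components of {Shaft} -> Spring = 1*4 = 4.
Iteration 2: components of {Spring} -> Frame = 4*2 = 8.
Iteration 3: components of {Frame} -> Arm = 8*4 = 32.
Iteration 4: no further components; recursion stops.
need values: 1, 4, 8, 32; the maximum is 32.

32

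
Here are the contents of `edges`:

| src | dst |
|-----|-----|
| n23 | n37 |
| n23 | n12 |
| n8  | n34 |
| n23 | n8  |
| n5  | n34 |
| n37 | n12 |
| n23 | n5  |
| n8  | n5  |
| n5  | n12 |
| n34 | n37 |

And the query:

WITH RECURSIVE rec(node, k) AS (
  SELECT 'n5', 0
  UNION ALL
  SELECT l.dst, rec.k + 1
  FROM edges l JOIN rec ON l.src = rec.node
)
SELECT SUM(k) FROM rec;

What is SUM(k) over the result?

7

Base: (n5, k=0).
Iteration 1: edges from {n5} -> (n12, k=1), (n34, k=1).
Iteration 2: edges from {n12,n34} -> (n37, k=2).
Iteration 3: edges from {n37} -> (n12, k=3).
Iteration 4: no outgoing edges from {n12}; recursion stops.
SUM(k) = 0 + 1 + 1 + 2 + 3 = 7.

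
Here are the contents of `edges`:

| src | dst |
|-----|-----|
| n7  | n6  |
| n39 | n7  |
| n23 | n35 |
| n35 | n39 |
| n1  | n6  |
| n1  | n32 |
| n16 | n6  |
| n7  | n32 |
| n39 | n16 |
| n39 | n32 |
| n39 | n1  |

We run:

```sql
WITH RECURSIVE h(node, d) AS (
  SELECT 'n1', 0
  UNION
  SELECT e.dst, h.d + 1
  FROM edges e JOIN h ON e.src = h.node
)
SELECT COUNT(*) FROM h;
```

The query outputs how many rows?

Base: (n1, d=0).
Iteration 1: edges from {n1} -> (n32, d=1), (n6, d=1).
Iteration 2: no outgoing edges from {n32,n6}; recursion stops.
Total rows emitted: 3.

3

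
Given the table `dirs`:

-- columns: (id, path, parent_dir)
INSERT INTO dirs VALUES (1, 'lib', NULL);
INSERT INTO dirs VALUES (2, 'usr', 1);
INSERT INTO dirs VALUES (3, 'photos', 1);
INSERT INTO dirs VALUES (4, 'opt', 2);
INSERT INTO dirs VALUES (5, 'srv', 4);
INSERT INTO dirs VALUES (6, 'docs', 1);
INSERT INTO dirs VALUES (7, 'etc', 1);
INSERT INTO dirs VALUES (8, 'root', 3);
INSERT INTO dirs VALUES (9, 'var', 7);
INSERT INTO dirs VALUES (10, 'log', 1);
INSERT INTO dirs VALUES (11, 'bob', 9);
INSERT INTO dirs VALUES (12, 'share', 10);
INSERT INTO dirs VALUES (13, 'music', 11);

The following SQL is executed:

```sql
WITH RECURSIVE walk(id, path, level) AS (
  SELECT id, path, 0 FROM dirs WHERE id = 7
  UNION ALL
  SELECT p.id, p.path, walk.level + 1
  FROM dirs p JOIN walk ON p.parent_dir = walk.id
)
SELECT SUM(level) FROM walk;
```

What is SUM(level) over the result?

6

Base: id=7 (etc) at level 0.
Iteration 1: rows with parent_dir in {7} -> var (id 9, level 1).
Iteration 2: rows with parent_dir in {9} -> bob (id 11, level 2).
Iteration 3: rows with parent_dir in {11} -> music (id 13, level 3).
Iteration 4: no rows with parent_dir in {13}; recursion stops.
SUM(level) = 0 + 1 + 2 + 3 = 6.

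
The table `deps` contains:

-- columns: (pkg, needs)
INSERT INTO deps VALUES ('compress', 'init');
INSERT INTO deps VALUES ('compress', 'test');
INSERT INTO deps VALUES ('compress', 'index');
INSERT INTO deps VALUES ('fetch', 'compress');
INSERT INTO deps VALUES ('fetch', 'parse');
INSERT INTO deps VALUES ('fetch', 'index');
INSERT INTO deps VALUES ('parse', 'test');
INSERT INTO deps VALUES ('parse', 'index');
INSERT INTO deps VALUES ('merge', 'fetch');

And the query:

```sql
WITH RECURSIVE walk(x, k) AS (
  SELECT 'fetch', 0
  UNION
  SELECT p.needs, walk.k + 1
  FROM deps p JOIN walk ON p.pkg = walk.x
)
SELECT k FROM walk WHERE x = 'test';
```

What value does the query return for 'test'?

2

Base: (fetch, k=0).
Iteration 1: edges from {fetch} -> (compress, k=1), (index, k=1), (parse, k=1).
Iteration 2: edges from {compress,index,parse} -> (index, k=2), (init, k=2), (test, k=2). [UNION drops 2 duplicate row(s)]
Iteration 3: no outgoing edges from {index,init,test}; recursion stops.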